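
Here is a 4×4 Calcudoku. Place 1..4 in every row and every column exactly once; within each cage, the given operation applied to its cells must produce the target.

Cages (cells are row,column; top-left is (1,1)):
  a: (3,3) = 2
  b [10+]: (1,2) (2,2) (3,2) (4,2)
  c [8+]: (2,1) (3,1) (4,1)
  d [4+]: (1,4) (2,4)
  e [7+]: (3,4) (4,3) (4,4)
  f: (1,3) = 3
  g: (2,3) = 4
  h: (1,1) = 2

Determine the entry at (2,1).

1

Cage h is a single given cell, which forces (1,1) = 2.
Cage f is given; hence (1,3) = 3.
Row 1 now contains 3, leaving (1,4) = 1.
Cage g is given, so (2,3) = 4.
Column 4 already has 1, so (2,4) = 3.
A is a freebie; hence (3,3) = 2.
Row 3 already has 2, which forces (3,4) = 4.
Column 3 already has 2, leaving (4,3) = 1.
Column 4 already has 4, which forces (4,4) = 2.
1 is placed in row 1, which forces (1,2) = 4.
3 is placed in row 2, which forces (2,1) = 1.
Cage b has sum 10, which forces (2,2) = 2.
Cage c has sum 8, so (3,1) = 3.
Cage b needs sum 10, leaving (3,2) = 1.
Cage c needs sum 8, leaving (4,1) = 4.
The 4 cells of cage b must have sum 10; hence (4,2) = 3.
Completed grid: 2 4 3 1 / 1 2 4 3 / 3 1 2 4 / 4 3 1 2.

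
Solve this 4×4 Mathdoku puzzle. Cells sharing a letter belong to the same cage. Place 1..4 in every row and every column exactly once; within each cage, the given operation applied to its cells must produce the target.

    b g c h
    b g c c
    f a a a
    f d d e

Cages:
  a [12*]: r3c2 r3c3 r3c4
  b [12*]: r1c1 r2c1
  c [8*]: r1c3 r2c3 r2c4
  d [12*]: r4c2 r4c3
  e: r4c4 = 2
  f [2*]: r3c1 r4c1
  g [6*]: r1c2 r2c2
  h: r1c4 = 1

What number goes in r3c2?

1

Cage h is given, which forces r1c4 = 1.
E is a freebie; hence r4c4 = 2.
Cage c needs product 8; hence r1c3 = 2.
Cage c needs product 8, leaving r2c3 = 1.
2 is placed in column 4, which forces r2c4 = 4.
Cage f's pair has product 2; hence r3c1 = 2.
Column 4 already has 4, so r3c4 = 3.
Row 4 now contains 2, leaving r4c1 = 1.
Cage b's pair has product 12; hence r1c1 = 4.
Row 1 already has 2, leaving r1c2 = 3.
4 is placed in row 2, so r2c1 = 3.
The two cells of cage g must have product 6, so r2c2 = 2.
Cage a has product 12, so r3c2 = 1.
3 is placed in row 3, which forces r3c3 = 4.
Column 2 now contains 3, which forces r4c2 = 4.
4 is placed in column 3, which forces r4c3 = 3.
The full grid is 4 3 2 1 / 3 2 1 4 / 2 1 4 3 / 1 4 3 2.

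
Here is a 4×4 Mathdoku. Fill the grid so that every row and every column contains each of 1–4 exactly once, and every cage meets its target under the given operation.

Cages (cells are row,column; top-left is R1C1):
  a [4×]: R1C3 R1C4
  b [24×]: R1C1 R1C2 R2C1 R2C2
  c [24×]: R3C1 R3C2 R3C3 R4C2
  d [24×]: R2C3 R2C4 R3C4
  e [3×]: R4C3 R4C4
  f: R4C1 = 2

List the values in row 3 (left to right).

Cage f is given; hence R4C1 = 2.
The only place for 2 in row 1 is R1C2.
The 4 cells of cage c must have product 24, so R3C3 = 2.
Cage d needs product 24, leaving R2C4 = 2.
The only place for 3 in row 1 is R1C1.
In row 2, 3 can only go at R2C3, so R2C3 = 3.
Cage d needs product 24, leaving R3C4 = 4.
Column 3 now contains 3, so R4C3 = 1.
Cage e's pair has product 3; hence R4C4 = 3.
Column 3 now contains 1; hence R1C3 = 4.
4 is placed in column 4, leaving R1C4 = 1.
Row 3 already has 4, so R3C1 = 1.
Cage c has product 24, which forces R3C2 = 3.
Row 4 now contains 3, which forces R4C2 = 4.
Column 1 now contains 1, which forces R2C1 = 4.
Column 2 now contains 4; hence R2C2 = 1.
Completed grid: 3 2 4 1 / 4 1 3 2 / 1 3 2 4 / 2 4 1 3.

1 3 2 4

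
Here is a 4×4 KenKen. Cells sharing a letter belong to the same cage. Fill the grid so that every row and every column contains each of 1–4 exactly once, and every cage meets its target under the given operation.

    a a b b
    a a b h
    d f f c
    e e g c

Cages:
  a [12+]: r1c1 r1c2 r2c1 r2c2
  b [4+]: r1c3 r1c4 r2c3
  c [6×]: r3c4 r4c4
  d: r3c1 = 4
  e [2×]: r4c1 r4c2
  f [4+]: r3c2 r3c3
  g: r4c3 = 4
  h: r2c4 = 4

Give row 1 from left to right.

3 4 2 1

Cage b has sum 4, leaving r1c3 = 2.
Cage b needs sum 4, which forces r1c4 = 1.
Cage b needs sum 4; hence r2c3 = 1.
H is a freebie; hence r2c4 = 4.
Cage d is given; hence r3c1 = 4.
1 is placed in column 3, so r3c3 = 3.
Row 3 now contains 3; hence r3c4 = 2.
Cage g is a single given cell, so r4c3 = 4.
2 is placed in column 4, so r4c4 = 3.
Column 1 already has 4, leaving r1c1 = 3.
The 4 cells of cage a must have sum 12; hence r1c2 = 4.
Cage a needs sum 12, so r2c1 = 2.
Cage a needs sum 12, leaving r2c2 = 3.
Row 3 now contains 3, so r3c2 = 1.
Column 1 now contains 2, leaving r4c1 = 1.
Column 2 already has 1; hence r4c2 = 2.
Completed grid: 3 4 2 1 / 2 3 1 4 / 4 1 3 2 / 1 2 4 3.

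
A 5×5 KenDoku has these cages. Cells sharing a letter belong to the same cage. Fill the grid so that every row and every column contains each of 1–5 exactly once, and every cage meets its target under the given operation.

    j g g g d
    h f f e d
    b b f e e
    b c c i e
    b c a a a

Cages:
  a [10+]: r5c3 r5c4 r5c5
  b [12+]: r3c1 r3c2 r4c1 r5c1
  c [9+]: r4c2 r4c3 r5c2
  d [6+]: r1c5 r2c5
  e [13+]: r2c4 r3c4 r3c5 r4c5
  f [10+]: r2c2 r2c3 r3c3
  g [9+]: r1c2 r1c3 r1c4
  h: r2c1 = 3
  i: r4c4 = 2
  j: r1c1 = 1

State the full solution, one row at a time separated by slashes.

J is a freebie, so r1c1 = 1.
H is a freebie; hence r2c1 = 3.
I is a freebie, which forces r4c4 = 2.
Cage b needs sum 12, leaving r3c2 = 1.
The only place for 5 in row 1 is r1c5.
Cage d's pair has sum 6, so r2c5 = 1.
Cage e needs sum 13; hence r3c4 = 3.
Cage e needs sum 13, which forces r3c5 = 2.
Column 4 now contains 3, which forces r1c4 = 4.
The 3 cells of cage f must have sum 10, which forces r2c2 = 4.
Cage f needs sum 10, so r2c3 = 2.
4 is placed in column 4, which forces r2c4 = 5.
3 is placed in row 3, leaving r3c3 = 4.
The 4 cells of cage b must have sum 12; hence r5c1 = 2.
Column 4 already has 5, leaving r5c4 = 1.
Cage g needs sum 9, so r1c2 = 2.
Column 3 already has 2, which forces r1c3 = 3.
Row 3 already has 4, leaving r3c1 = 5.
Cage b needs sum 12; hence r4c1 = 4.
The 3 cells of cage c must have sum 9, which forces r4c3 = 1.
The 4 cells of cage e must have sum 13, so r4c5 = 3.
Row 5 now contains 1, which forces r5c3 = 5.
Cage a needs sum 10, so r5c5 = 4.
Row 4 already has 3, so r4c2 = 5.
Row 5 now contains 5; hence r5c2 = 3.

1 2 3 4 5 / 3 4 2 5 1 / 5 1 4 3 2 / 4 5 1 2 3 / 2 3 5 1 4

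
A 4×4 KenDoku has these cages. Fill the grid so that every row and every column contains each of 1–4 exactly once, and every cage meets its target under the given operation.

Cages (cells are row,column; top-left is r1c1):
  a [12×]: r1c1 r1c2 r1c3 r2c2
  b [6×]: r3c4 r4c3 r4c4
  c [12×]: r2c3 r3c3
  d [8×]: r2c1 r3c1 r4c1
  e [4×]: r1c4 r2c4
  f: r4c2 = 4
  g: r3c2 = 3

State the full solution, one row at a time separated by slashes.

3 1 2 4 / 4 2 3 1 / 1 3 4 2 / 2 4 1 3

Cage g is given, which forces r3c2 = 3.
3 is placed in row 3; hence r3c3 = 4.
F is a freebie, so r4c2 = 4.
4 is placed in column 2, so r1c2 = 1.
Row 1 already has 1, so r1c4 = 4.
The 3 cells of cage d must have product 8, leaving r2c1 = 4.
The 4 cells of cage a must have product 12, so r2c2 = 2.
Column 3 now contains 4, which forces r2c3 = 3.
4 is placed in column 4, leaving r2c4 = 1.
Column 4 already has 1, leaving r3c4 = 2.
Column 4 now contains 2, leaving r4c4 = 3.
Cage a needs product 12, so r1c1 = 3.
Column 3 now contains 3, so r1c3 = 2.
Row 3 already has 2, which forces r3c1 = 1.
Cage d needs product 8, which forces r4c1 = 2.
The 3 cells of cage b must have product 6, leaving r4c3 = 1.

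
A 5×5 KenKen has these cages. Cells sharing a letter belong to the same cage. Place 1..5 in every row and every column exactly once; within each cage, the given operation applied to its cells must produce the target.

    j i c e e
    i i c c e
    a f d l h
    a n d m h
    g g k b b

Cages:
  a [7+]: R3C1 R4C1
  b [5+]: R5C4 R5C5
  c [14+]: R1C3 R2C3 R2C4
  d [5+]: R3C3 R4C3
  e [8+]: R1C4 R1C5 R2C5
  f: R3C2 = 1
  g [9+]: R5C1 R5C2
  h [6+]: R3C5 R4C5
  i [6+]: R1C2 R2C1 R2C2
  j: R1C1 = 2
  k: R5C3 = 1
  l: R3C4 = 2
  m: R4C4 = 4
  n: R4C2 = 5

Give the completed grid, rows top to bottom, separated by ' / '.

J is a freebie, leaving R1C1 = 2.
The 3 cells of cage c must have sum 14, so R1C3 = 5.
The 3 cells of cage c must have sum 14, leaving R2C3 = 4.
The 3 cells of cage c must have sum 14, so R2C4 = 5.
Cage f is given, which forces R3C2 = 1.
L is a freebie; hence R3C4 = 2.
Cage n is a single given cell, leaving R4C2 = 5.
M is a freebie, which forces R4C4 = 4.
Column 2 now contains 5, leaving R5C2 = 4.
Cage k is given, so R5C3 = 1.
Row 5 now contains 1; hence R5C4 = 3.
Row 5 already has 3, so R5C5 = 2.
Column 2 now contains 1, so R1C2 = 3.
Column 4 already has 3, leaving R1C4 = 1.
The 3 cells of cage e must have sum 8; hence R1C5 = 4.
The 3 cells of cage i must have sum 6, so R2C1 = 1.
Cage i has sum 6; hence R2C2 = 2.
The 3 cells of cage e must have sum 8; hence R2C5 = 3.
The two cells of cage a must have sum 7, leaving R3C1 = 4.
Row 3 now contains 2; hence R3C3 = 3.
The two cells of cage h must have sum 6, which forces R3C5 = 5.
Row 4 already has 4, leaving R4C1 = 3.
Cage d's pair has sum 5; hence R4C3 = 2.
Column 5 now contains 2, so R4C5 = 1.
4 is placed in row 5; hence R5C1 = 5.

2 3 5 1 4 / 1 2 4 5 3 / 4 1 3 2 5 / 3 5 2 4 1 / 5 4 1 3 2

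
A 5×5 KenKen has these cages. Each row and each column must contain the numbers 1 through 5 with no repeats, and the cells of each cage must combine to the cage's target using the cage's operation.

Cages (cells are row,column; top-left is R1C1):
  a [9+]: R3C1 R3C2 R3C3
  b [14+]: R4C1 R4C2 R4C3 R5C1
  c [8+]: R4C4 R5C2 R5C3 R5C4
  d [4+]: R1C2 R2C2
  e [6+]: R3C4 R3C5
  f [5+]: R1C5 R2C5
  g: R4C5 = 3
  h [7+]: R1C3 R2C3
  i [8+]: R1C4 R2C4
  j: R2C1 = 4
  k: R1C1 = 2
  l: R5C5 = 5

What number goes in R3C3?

3

K is a freebie; hence R1C1 = 2.
Cage j is given, so R2C1 = 4.
Cage g is a single given cell; hence R4C5 = 3.
L is a freebie, leaving R5C5 = 5.
The two cells of cage f must have sum 5; hence R1C5 = 4.
The two cells of cage f must have sum 5, leaving R2C5 = 1.
1 is placed in column 5; hence R3C5 = 2.
The 4 cells of cage b must have sum 14, so R4C1 = 5.
Row 5 already has 5, leaving R5C1 = 3.
Cage d's pair has sum 4; hence R1C2 = 1.
Row 1 now contains 4, leaving R1C3 = 5.
5 is placed in row 1, so R1C4 = 3.
Row 2 already has 1, leaving R2C2 = 3.
Cage h needs two cells with sum 7, so R2C3 = 2.
Column 4 now contains 3; hence R2C4 = 5.
Column 1 now contains 3; hence R3C1 = 1.
3 is placed in column 2, leaving R3C2 = 5.
5 is placed in column 3, so R3C3 = 3.
Cage e's pair has sum 6, which forces R3C4 = 4.
Column 3 already has 2; hence R4C3 = 4.
Cage c has sum 8; hence R4C4 = 1.
Column 3 already has 4, which forces R5C3 = 1.
Column 4 now contains 4; hence R5C4 = 2.
Row 4 already has 4, which forces R4C2 = 2.
Row 5 already has 2, leaving R5C2 = 4.
The full grid is 2 1 5 3 4 / 4 3 2 5 1 / 1 5 3 4 2 / 5 2 4 1 3 / 3 4 1 2 5.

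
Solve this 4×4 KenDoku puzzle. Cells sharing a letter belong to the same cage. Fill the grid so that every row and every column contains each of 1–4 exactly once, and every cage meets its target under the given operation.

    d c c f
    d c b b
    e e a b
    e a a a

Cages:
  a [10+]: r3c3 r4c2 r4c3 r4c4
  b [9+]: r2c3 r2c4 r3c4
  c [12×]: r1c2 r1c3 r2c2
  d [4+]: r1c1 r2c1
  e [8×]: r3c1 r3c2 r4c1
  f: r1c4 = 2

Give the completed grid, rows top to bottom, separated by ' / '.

F is a freebie; hence r1c4 = 2.
The only place for 2 in row 2 is r2c3.
Cage a has sum 10, leaving r4c2 = 2.
Cage e needs product 8; hence r3c1 = 2.
The only place for 4 in column 1 is r4c1.
Cage e has product 8, leaving r3c2 = 1.
The 4 cells of cage a must have sum 10, which forces r3c3 = 4.
Row 3 now contains 4, which forces r3c4 = 3.
3 is placed in column 4; hence r4c4 = 1.
The 3 cells of cage c must have product 12; hence r1c3 = 1.
3 is placed in column 4, so r2c4 = 4.
Row 4 already has 1, which forces r4c3 = 3.
1 is placed in row 1, leaving r1c1 = 3.
Cage c has product 12, so r1c2 = 4.
The two cells of cage d must have sum 4, which forces r2c1 = 1.
4 is placed in row 2, leaving r2c2 = 3.

3 4 1 2 / 1 3 2 4 / 2 1 4 3 / 4 2 3 1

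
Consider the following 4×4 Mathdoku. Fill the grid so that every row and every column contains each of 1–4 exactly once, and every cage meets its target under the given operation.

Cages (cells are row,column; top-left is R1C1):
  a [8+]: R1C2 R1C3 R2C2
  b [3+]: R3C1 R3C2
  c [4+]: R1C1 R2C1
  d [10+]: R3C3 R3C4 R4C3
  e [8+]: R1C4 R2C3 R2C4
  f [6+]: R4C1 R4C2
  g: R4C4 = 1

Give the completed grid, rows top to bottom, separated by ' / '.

3 4 1 2 / 1 3 2 4 / 2 1 4 3 / 4 2 3 1

G is a freebie, so R4C4 = 1.
In row 3, 3 can only go at R3C4, so R3C4 = 3.
Cage e needs sum 8, so R1C4 = 2.
The 3 cells of cage e must have sum 8, which forces R2C3 = 2.
Cage e needs sum 8, leaving R2C4 = 4.
Cage d needs sum 10; hence R3C3 = 4.
The 3 cells of cage d must have sum 10, so R4C3 = 3.
The 3 cells of cage a must have sum 8; hence R1C2 = 4.
3 is placed in column 3, so R1C3 = 1.
Cage a needs sum 8; hence R2C2 = 3.
Column 2 now contains 4; hence R4C2 = 2.
Row 1 already has 1, which forces R1C1 = 3.
3 is placed in row 2, so R2C1 = 1.
The two cells of cage b must have sum 3, which forces R3C1 = 2.
Column 2 now contains 2, so R3C2 = 1.
Row 4 now contains 2, which forces R4C1 = 4.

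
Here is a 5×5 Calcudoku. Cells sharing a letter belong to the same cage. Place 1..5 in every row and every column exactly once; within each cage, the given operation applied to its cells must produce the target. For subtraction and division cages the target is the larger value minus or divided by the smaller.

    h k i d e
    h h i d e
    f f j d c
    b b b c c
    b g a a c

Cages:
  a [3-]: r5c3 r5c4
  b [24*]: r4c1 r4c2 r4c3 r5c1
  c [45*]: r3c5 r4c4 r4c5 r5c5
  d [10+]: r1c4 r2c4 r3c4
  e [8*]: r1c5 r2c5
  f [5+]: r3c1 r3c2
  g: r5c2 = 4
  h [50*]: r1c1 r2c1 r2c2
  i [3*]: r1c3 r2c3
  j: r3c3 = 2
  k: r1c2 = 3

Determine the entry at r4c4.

The 3 cells of cage h must have product 50, which forces r1c1 = 5.
K is a freebie, so r1c2 = 3.
Row 1 already has 3, which forces r1c3 = 1.
The 3 cells of cage h must have product 50, so r2c1 = 2.
Cage h has product 50, so r2c2 = 5.
Column 3 now contains 1, which forces r2c3 = 3.
Row 2 already has 2; hence r2c5 = 4.
J is a freebie, which forces r3c3 = 2.
Column 3 now contains 2, so r4c3 = 4.
Cage c needs product 45; hence r4c4 = 3.
Cage g is a single given cell, which forces r5c2 = 4.
Column 3 now contains 4, so r5c3 = 5.
Cage d has sum 10, which forces r1c4 = 4.
Column 5 now contains 4, so r1c5 = 2.
Row 2 already has 4; hence r2c4 = 1.
The two cells of cage f must have sum 5, leaving r3c1 = 4.
Column 2 now contains 4, which forces r3c2 = 1.
Cage d needs sum 10, so r3c4 = 5.
Row 3 already has 5, leaving r3c5 = 3.
Row 4 now contains 3, so r4c1 = 1.
The 4 cells of cage b must have product 24, which forces r4c2 = 2.
1 is placed in row 4, which forces r4c5 = 5.
The 4 cells of cage b must have product 24, so r5c1 = 3.
The two cells of cage a must have difference 3, so r5c4 = 2.
3 is placed in column 5, leaving r5c5 = 1.
The full grid is 5 3 1 4 2 / 2 5 3 1 4 / 4 1 2 5 3 / 1 2 4 3 5 / 3 4 5 2 1.

3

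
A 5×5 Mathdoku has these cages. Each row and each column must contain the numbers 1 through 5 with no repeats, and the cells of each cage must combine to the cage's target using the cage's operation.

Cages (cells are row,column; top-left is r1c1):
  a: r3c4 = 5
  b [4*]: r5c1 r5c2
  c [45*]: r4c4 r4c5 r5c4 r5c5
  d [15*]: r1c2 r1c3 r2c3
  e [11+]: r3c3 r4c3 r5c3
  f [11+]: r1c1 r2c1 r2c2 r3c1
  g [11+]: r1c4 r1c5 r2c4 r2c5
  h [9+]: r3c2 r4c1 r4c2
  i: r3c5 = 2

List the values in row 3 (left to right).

1 3 4 5 2

Cage a is a single given cell, leaving r3c4 = 5.
I is a freebie, so r3c5 = 2.
Row 3 already has 2, which forces r3c3 = 4.
The only place for 2 in row 5 is r5c3.
Column 3 already has 2; hence r4c3 = 5.
5 is placed in row 4, which forces r4c5 = 3.
Column 5 now contains 3, which forces r5c5 = 5.
Cage d needs product 15; hence r1c2 = 5.
Cage h needs sum 9, which forces r3c2 = 3.
3 is placed in row 4; hence r4c4 = 1.
Cage c has product 45; hence r5c4 = 3.
Row 3 already has 3, which forces r3c1 = 1.
1 is placed in column 1, so r5c1 = 4.
4 is placed in row 5, so r5c2 = 1.
Column 1 now contains 4, so r1c1 = 3.
Row 1 now contains 3, leaving r1c3 = 1.
Row 1 now contains 1, leaving r1c5 = 4.
Cage f has sum 11; hence r2c1 = 5.
The 4 cells of cage f must have sum 11, leaving r2c2 = 2.
Column 3 already has 1, so r2c3 = 3.
Row 2 already has 2, leaving r2c4 = 4.
Column 5 now contains 4, so r2c5 = 1.
Column 1 now contains 4, which forces r4c1 = 2.
Cage h has sum 9, so r4c2 = 4.
Row 1 already has 4, leaving r1c4 = 2.
The full grid is 3 5 1 2 4 / 5 2 3 4 1 / 1 3 4 5 2 / 2 4 5 1 3 / 4 1 2 3 5.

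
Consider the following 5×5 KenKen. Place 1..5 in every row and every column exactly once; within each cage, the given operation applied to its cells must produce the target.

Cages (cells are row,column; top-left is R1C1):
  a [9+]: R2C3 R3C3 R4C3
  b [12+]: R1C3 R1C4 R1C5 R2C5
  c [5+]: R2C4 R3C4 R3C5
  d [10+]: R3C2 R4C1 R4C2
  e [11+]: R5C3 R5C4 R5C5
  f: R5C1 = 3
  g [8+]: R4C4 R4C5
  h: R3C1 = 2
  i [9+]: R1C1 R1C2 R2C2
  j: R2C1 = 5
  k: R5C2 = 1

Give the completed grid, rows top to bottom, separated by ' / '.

Cage j is given, leaving R2C1 = 5.
Cage h is given, leaving R3C1 = 2.
2 is placed in row 3, which forces R3C5 = 1.
Cage f is given; hence R5C1 = 3.
Cage k is given; hence R5C2 = 1.
The 3 cells of cage c must have sum 5, which forces R2C4 = 1.
Row 3 now contains 1, which forces R3C4 = 3.
3 is placed in column 4; hence R4C4 = 5.
Row 4 already has 5; hence R4C5 = 3.
The 4 cells of cage b must have sum 12, leaving R1C5 = 5.
Cage a has sum 9, leaving R2C3 = 3.
Cage i has sum 9, leaving R1C1 = 4.
The 3 cells of cage i must have sum 9, leaving R1C2 = 3.
Column 3 now contains 3, leaving R1C3 = 1.
Row 1 now contains 4, leaving R1C4 = 2.
3 is placed in row 2; hence R2C2 = 2.
2 is placed in row 2, which forces R2C5 = 4.
4 is placed in column 1, so R4C1 = 1.
Column 2 already has 2, which forces R4C2 = 4.
1 is placed in column 3, so R4C3 = 2.
The 3 cells of cage e must have sum 11, leaving R5C3 = 5.
Column 4 already has 2; hence R5C4 = 4.
4 is placed in column 5, leaving R5C5 = 2.
Column 2 now contains 4; hence R3C2 = 5.
Column 3 already has 5, which forces R3C3 = 4.

4 3 1 2 5 / 5 2 3 1 4 / 2 5 4 3 1 / 1 4 2 5 3 / 3 1 5 4 2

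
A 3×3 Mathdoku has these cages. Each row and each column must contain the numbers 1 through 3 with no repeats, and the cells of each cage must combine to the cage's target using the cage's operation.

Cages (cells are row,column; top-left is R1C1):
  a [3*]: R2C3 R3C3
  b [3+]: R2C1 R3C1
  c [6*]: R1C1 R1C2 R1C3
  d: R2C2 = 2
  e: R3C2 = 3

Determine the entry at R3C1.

Cage d is a single given cell, leaving R2C2 = 2.
Cage e is a single given cell, so R3C2 = 3.
Row 3 now contains 3, so R3C3 = 1.
Column 2 already has 3; hence R1C2 = 1.
Row 2 now contains 2, which forces R2C1 = 1.
Column 3 now contains 1, so R2C3 = 3.
1 is placed in row 3, which forces R3C1 = 2.
Column 1 already has 2, leaving R1C1 = 3.
Column 3 now contains 3, leaving R1C3 = 2.
Filled in: 3 1 2 / 1 2 3 / 2 3 1.

2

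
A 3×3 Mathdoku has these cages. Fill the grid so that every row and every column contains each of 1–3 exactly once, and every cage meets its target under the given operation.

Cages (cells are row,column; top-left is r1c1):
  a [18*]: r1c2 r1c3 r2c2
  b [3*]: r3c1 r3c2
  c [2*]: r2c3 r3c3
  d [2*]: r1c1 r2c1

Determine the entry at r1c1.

The 3 cells of cage a must have product 18, which forces r1c2 = 2.
The 3 cells of cage a must have product 18; hence r1c3 = 3.
Cage a needs product 18, leaving r2c2 = 3.
Column 2 already has 3; hence r3c2 = 1.
Row 3 now contains 1; hence r3c3 = 2.
Row 1 already has 2; hence r1c1 = 1.
Cage d's pair has product 2, which forces r2c1 = 2.
Column 3 already has 2, leaving r2c3 = 1.
Row 3 now contains 1; hence r3c1 = 3.
The full grid is 1 2 3 / 2 3 1 / 3 1 2.

1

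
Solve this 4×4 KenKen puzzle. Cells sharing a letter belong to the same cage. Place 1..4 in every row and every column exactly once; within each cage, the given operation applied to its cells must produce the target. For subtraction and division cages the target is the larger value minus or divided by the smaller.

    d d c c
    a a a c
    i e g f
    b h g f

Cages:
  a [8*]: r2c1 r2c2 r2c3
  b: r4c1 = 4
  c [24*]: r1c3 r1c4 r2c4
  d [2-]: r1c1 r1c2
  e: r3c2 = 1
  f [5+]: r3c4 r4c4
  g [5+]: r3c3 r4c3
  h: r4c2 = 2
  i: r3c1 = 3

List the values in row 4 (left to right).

4 2 3 1

Cage i is a single given cell, which forces r3c1 = 3.
Cage e is given, leaving r3c2 = 1.
Cage b is given, so r4c1 = 4.
H is a freebie, which forces r4c2 = 2.
Column 2 now contains 2; hence r2c2 = 4.
The two cells of cage d must have difference 2, so r1c1 = 1.
Column 2 now contains 4, so r1c2 = 3.
Column 1 already has 1, so r2c1 = 2.
Row 2 already has 2, which forces r2c3 = 1.
Row 2 already has 2, so r2c4 = 3.
Column 3 already has 1, leaving r4c3 = 3.
Column 4 now contains 3; hence r4c4 = 1.
Cage g's pair has sum 5, which forces r3c3 = 2.
Cage f needs two cells with sum 5, leaving r3c4 = 4.
2 is placed in column 3, which forces r1c3 = 4.
4 is placed in column 4, which forces r1c4 = 2.
The full grid is 1 3 4 2 / 2 4 1 3 / 3 1 2 4 / 4 2 3 1.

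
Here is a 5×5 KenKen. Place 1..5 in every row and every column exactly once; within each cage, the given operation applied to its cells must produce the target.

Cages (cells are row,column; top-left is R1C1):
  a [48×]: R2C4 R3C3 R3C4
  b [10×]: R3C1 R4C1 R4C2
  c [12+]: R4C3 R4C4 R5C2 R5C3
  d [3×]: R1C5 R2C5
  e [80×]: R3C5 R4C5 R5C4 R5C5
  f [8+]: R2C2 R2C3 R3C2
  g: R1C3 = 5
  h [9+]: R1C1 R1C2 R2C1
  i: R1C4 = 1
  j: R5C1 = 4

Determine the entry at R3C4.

3

Cage g is a single given cell; hence R1C3 = 5.
Cage i is given, so R1C4 = 1.
Row 1 already has 1, which forces R1C5 = 3.
The 3 cells of cage a must have product 48, so R2C4 = 4.
Column 5 now contains 3, which forces R2C5 = 1.
Cage a needs product 48; hence R3C3 = 4.
Cage a has product 48; hence R3C4 = 3.
Cage j is given, leaving R5C1 = 4.
Column 4 now contains 4, so R5C4 = 2.
4 is placed in row 5; hence R5C5 = 5.
Column 1 now contains 4, which forces R1C1 = 2.
The 3 cells of cage h must have sum 9; hence R1C2 = 4.
Cage h has sum 9, so R2C1 = 3.
The 3 cells of cage f must have sum 8, which forces R2C2 = 5.
The 3 cells of cage f must have sum 8, so R2C3 = 2.
Cage f needs sum 8, so R3C2 = 1.
Column 5 now contains 5, which forces R3C5 = 2.
1 is placed in column 2, which forces R4C2 = 2.
Cage c needs sum 12, leaving R4C3 = 3.
Column 4 now contains 2; hence R4C4 = 5.
Cage e needs product 80; hence R4C5 = 4.
Cage c needs sum 12, leaving R5C2 = 3.
Cage c needs sum 12, which forces R5C3 = 1.
1 is placed in row 3, which forces R3C1 = 5.
Row 4 now contains 5; hence R4C1 = 1.
Completed grid: 2 4 5 1 3 / 3 5 2 4 1 / 5 1 4 3 2 / 1 2 3 5 4 / 4 3 1 2 5.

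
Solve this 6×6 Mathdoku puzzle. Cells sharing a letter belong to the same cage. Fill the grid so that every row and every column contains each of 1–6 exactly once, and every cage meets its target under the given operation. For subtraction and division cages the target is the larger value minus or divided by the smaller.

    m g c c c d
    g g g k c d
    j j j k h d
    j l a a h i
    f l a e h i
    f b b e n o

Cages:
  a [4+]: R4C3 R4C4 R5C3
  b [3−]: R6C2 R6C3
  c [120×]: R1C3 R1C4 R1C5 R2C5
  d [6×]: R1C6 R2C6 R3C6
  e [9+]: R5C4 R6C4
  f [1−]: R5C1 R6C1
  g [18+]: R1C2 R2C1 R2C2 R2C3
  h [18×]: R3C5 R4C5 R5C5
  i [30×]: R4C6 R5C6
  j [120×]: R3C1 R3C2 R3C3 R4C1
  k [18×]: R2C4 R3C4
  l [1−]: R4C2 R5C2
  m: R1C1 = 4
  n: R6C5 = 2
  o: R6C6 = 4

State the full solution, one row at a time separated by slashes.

Cage m is a single given cell; hence R1C1 = 4.
Cage a has sum 4, leaving R4C3 = 2.
Cage a has sum 4, so R4C4 = 1.
Cage a needs sum 4; hence R5C3 = 1.
Cage n is a single given cell, which forces R6C5 = 2.
O is a freebie; hence R6C6 = 4.
Cage c needs product 120, so R2C5 = 4.
Cage h needs product 18, so R3C5 = 1.
Cage c has product 120, which forces R1C4 = 2.
In row 1, 1 can only go at R1C6, so R1C6 = 1.
The only place for 6 in row 1 is R1C2.
Column 2 already has 6, which forces R6C2 = 3.
The two cells of cage b must have difference 3, so R6C3 = 6.
6 is placed in row 6, leaving R6C4 = 5.
The 4 cells of cage g must have sum 18, so R2C1 = 6.
The 4 cells of cage g must have sum 18, so R2C2 = 1.
Column 3 already has 6, so R2C3 = 5.
Row 2 now contains 6, so R2C4 = 3.
3 is placed in row 2; hence R2C6 = 2.
Column 4 now contains 3, which forces R3C4 = 6.
2 is placed in column 6, which forces R3C6 = 3.
Cage f's pair has difference 1, which forces R5C1 = 2.
Cage e's pair has sum 9, leaving R5C4 = 4.
5 is placed in row 6, so R6C1 = 1.
5 is placed in column 3, leaving R1C3 = 3.
The 4 cells of cage c must have product 120, leaving R1C5 = 5.
Column 1 already has 2, so R3C1 = 5.
Cage j needs product 120, which forces R3C2 = 2.
Row 3 now contains 3, leaving R3C3 = 4.
Cage j needs product 120; hence R4C1 = 3.
Cage l needs two cells with difference 1, so R4C2 = 4.
Row 4 already has 3, leaving R4C5 = 6.
Row 4 now contains 6, leaving R4C6 = 5.
Row 5 now contains 4, which forces R5C2 = 5.
Column 5 now contains 6, so R5C5 = 3.
Column 6 already has 5; hence R5C6 = 6.

4 6 3 2 5 1 / 6 1 5 3 4 2 / 5 2 4 6 1 3 / 3 4 2 1 6 5 / 2 5 1 4 3 6 / 1 3 6 5 2 4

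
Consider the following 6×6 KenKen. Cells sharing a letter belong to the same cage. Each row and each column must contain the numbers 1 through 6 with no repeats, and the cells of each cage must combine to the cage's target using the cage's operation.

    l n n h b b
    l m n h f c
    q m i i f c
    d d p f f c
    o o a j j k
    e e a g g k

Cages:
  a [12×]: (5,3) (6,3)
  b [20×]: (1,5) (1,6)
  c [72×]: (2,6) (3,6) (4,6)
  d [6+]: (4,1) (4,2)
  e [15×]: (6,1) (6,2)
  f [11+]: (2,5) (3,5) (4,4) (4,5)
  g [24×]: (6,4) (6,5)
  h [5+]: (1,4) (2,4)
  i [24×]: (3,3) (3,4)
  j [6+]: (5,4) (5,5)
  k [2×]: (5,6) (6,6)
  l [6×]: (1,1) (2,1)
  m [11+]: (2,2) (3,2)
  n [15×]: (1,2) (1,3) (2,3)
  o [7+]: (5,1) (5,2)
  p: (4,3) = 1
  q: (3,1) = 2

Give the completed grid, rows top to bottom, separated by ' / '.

6 1 3 2 4 5 / 1 6 5 3 2 4 / 2 5 4 6 1 3 / 4 2 1 5 3 6 / 3 4 6 1 5 2 / 5 3 2 4 6 1

Q is a freebie, so (3,1) = 2.
P is a freebie, leaving (4,3) = 1.
Cage n has product 15, leaving (1,2) = 1.
The two cells of cage d must have sum 6, which forces (4,1) = 4.
Cage d's pair has sum 6, leaving (4,2) = 2.
1 is placed in row 1, so (1,1) = 6.
Cage l's pair has product 6; hence (2,1) = 1.
Cage f has sum 11; hence (2,5) = 2.
Cage f has sum 11; hence (3,5) = 1.
Column 1 already has 1; hence (5,1) = 3.
3 is placed in column 1, which forces (6,1) = 5.
5 is placed in row 6; hence (6,2) = 3.
Cage h needs two cells with sum 5, leaving (1,4) = 2.
Row 2 already has 2, leaving (2,4) = 3.
3 is placed in column 4, leaving (4,4) = 5.
5 is placed in row 4, which forces (4,5) = 3.
Row 4 now contains 3, leaving (4,6) = 6.
Cage o's pair has sum 7; hence (5,2) = 4.
Column 4 now contains 2, which forces (5,4) = 1.
4 is placed in row 5; hence (5,5) = 5.
Row 5 already has 1, so (5,6) = 2.
Column 6 now contains 2, leaving (6,6) = 1.
Cage n has product 15; hence (1,3) = 3.
5 is placed in column 5, leaving (1,5) = 4.
The two cells of cage b must have product 20; hence (1,6) = 5.
Row 2 now contains 3, leaving (2,3) = 5.
Column 6 already has 6, so (2,6) = 4.
Cage c needs product 72, leaving (3,6) = 3.
Row 5 now contains 2, leaving (5,3) = 6.
Cage a's pair has product 12, which forces (6,3) = 2.
Column 5 already has 4; hence (6,5) = 6.
Row 2 now contains 5; hence (2,2) = 6.
Cage m's pair has sum 11; hence (3,2) = 5.
Column 3 already has 6, leaving (3,3) = 4.
Cage i needs two cells with product 24; hence (3,4) = 6.
Row 6 now contains 6; hence (6,4) = 4.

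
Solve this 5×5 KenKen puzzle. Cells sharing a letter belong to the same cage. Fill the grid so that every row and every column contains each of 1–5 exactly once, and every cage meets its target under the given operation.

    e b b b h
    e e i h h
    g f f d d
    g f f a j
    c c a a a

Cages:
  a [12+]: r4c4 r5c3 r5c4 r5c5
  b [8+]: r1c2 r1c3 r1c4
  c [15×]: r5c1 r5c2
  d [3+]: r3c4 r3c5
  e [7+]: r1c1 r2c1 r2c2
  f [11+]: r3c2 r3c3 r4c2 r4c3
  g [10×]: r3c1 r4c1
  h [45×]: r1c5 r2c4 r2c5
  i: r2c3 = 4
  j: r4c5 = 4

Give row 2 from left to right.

1 2 4 3 5

Cage h needs product 45, so r1c5 = 3.
Cage i is a single given cell, which forces r2c3 = 4.
Cage h has product 45, leaving r2c4 = 3.
Cage h needs product 45, so r2c5 = 5.
Cage j is a single given cell, so r4c5 = 4.
Cage e needs sum 7, leaving r1c1 = 4.
Row 3 needs a 4, and only r3c2 is open for it.
The only place for 3 in row 3 is r3c3.
Cage f has sum 11, leaving r4c2 = 3.
Cage f needs sum 11, which forces r4c3 = 1.
Column 2 already has 3; hence r5c2 = 5.
Row 5 already has 5, leaving r5c3 = 2.
The 4 cells of cage a must have sum 12, leaving r5c4 = 4.
Row 5 already has 2, leaving r5c5 = 1.
Column 3 now contains 2, so r1c3 = 5.
The two cells of cage d must have sum 3, leaving r3c4 = 1.
Column 5 already has 1, so r3c5 = 2.
The 4 cells of cage a must have sum 12, so r4c4 = 5.
Row 5 already has 5, leaving r5c1 = 3.
Cage b needs sum 8; hence r1c2 = 1.
Column 4 now contains 1, which forces r1c4 = 2.
1 is placed in column 2, which forces r2c2 = 2.
2 is placed in row 3, which forces r3c1 = 5.
Row 4 already has 5, which forces r4c1 = 2.
Row 2 now contains 2, leaving r2c1 = 1.
The full grid is 4 1 5 2 3 / 1 2 4 3 5 / 5 4 3 1 2 / 2 3 1 5 4 / 3 5 2 4 1.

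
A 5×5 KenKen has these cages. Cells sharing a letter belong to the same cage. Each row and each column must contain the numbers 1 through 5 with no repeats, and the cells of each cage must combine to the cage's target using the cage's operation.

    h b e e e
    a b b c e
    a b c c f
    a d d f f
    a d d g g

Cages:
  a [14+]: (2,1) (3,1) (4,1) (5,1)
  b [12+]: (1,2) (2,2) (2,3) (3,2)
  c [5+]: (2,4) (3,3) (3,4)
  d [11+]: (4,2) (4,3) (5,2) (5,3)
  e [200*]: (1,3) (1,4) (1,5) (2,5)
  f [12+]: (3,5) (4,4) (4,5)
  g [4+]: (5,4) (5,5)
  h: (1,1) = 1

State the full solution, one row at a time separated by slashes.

H is a freebie, leaving (1,1) = 1.
Cage e has product 200; hence (2,5) = 5.
The 3 cells of cage f must have sum 12, leaving (4,4) = 5.
Cage e needs product 200, so (1,3) = 5.
The only place for 3 in row 1 is (1,2).
The only place for 4 in column 4 is (1,4).
Row 1 now contains 4, leaving (1,5) = 2.
Column 4 needs a 2, and only (2,4) is open for it.
The 3 cells of cage c must have sum 5; hence (3,3) = 2.
Cage c needs sum 5, which forces (3,4) = 1.
1 is placed in column 4, so (5,4) = 3.
3 is placed in row 5, leaving (5,5) = 1.
The 4 cells of cage b must have sum 12, so (2,2) = 1.
Cage d has sum 11, so (4,2) = 4.
The 4 cells of cage d must have sum 11; hence (4,3) = 1.
4 is placed in row 4; hence (4,5) = 3.
Cage d has sum 11, leaving (5,2) = 2.
1 is placed in row 5, so (5,3) = 4.
Column 3 now contains 4, which forces (2,3) = 3.
4 is placed in column 2, leaving (3,2) = 5.
3 is placed in column 5, so (3,5) = 4.
Row 4 already has 3, which forces (4,1) = 2.
4 is placed in row 5, so (5,1) = 5.
Row 2 now contains 3, so (2,1) = 4.
Row 3 now contains 4, leaving (3,1) = 3.

1 3 5 4 2 / 4 1 3 2 5 / 3 5 2 1 4 / 2 4 1 5 3 / 5 2 4 3 1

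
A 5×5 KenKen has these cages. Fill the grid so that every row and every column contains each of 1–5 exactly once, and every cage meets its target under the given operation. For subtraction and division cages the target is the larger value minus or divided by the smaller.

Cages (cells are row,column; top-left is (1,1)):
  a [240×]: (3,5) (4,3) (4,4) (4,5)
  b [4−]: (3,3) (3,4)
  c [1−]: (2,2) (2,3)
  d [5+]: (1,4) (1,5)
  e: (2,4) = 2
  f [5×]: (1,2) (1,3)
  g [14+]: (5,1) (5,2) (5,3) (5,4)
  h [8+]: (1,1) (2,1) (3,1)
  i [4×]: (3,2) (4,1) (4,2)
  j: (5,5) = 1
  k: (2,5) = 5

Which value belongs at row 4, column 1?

2

Cage e is a single given cell, leaving (2,4) = 2.
Cage k is given, so (2,5) = 5.
The 4 cells of cage a must have product 240, leaving (3,5) = 4.
Column 5 now contains 5, so (4,5) = 3.
Cage j is given, leaving (5,5) = 1.
Cage d's pair has sum 5, leaving (1,4) = 3.
Column 5 now contains 1, which forces (1,5) = 2.
The only place for 4 in row 1 is (1,1).
Row 2 needs a 1, and only (2,1) is open for it.
Column 1 now contains 1, so (3,1) = 3.
The 3 cells of cage i must have product 4, leaving (3,2) = 2.
Column 1 now contains 1; hence (4,1) = 2.
Cage i has product 4, leaving (4,2) = 1.
Column 1 now contains 2, which forces (5,1) = 5.
Row 5 now contains 5, which forces (5,4) = 4.
Column 2 now contains 1, so (1,2) = 5.
The two cells of cage f must have product 5, which forces (1,3) = 1.
Column 3 already has 1, so (3,3) = 5.
Row 3 now contains 5, which forces (3,4) = 1.
The 4 cells of cage a must have product 240, which forces (4,3) = 4.
4 is placed in column 4; hence (4,4) = 5.
Row 5 already has 4, which forces (5,2) = 3.
Cage g needs sum 14, leaving (5,3) = 2.
Column 2 now contains 3, so (2,2) = 4.
4 is placed in column 3, leaving (2,3) = 3.
Filled in: 4 5 1 3 2 / 1 4 3 2 5 / 3 2 5 1 4 / 2 1 4 5 3 / 5 3 2 4 1.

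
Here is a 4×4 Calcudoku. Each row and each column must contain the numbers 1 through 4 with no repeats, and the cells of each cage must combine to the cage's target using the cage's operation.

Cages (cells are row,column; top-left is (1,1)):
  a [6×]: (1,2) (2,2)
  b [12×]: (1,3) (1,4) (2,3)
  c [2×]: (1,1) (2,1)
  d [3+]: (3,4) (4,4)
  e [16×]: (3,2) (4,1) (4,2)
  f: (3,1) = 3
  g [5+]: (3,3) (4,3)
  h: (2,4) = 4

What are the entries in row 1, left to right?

H is a freebie; hence (2,4) = 4.
F is a freebie; hence (3,1) = 3.
In row 1, 4 can only go at (1,3), so (1,3) = 4.
The two cells of cage g must have sum 5, leaving (3,3) = 2.
Row 3 now contains 2; hence (3,4) = 1.
The two cells of cage g must have sum 5; hence (4,3) = 3.
1 is placed in column 4, leaving (4,4) = 2.
1 is placed in column 4; hence (1,4) = 3.
Column 3 now contains 3, so (2,3) = 1.
Row 3 now contains 2; hence (3,2) = 4.
2 is placed in row 4, leaving (4,1) = 4.
Cage e has product 16, which forces (4,2) = 1.
The two cells of cage c must have product 2, which forces (1,1) = 1.
Row 1 now contains 3, which forces (1,2) = 2.
Row 2 now contains 1, which forces (2,1) = 2.
Cage a needs two cells with product 6, leaving (2,2) = 3.
Completed grid: 1 2 4 3 / 2 3 1 4 / 3 4 2 1 / 4 1 3 2.

1 2 4 3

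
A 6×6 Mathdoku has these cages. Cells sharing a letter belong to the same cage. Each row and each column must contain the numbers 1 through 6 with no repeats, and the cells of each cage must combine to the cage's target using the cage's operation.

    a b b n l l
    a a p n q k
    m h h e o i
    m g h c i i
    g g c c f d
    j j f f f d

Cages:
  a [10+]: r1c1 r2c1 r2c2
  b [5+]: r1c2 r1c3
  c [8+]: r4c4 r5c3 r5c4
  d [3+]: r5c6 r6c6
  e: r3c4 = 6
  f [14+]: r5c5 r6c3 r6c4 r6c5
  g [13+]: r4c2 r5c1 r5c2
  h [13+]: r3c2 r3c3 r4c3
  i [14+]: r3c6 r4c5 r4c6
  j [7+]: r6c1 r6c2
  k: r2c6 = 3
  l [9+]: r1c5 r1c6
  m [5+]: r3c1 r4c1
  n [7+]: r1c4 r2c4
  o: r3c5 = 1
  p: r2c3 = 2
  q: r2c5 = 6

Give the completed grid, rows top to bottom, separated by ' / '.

P is a freebie, so r2c3 = 2.
Cage q is given, so r2c5 = 6.
Cage k is a single given cell, so r2c6 = 3.
E is a freebie, which forces r3c4 = 6.
Cage o is given, which forces r3c5 = 1.
Row 1 needs a 6, and only r1c6 is open for it.
Cage l's pair has sum 9, so r1c5 = 3.
The 3 cells of cage i must have sum 14, which forces r3c6 = 5.
The 3 cells of cage i must have sum 14, leaving r4c5 = 5.
Column 6 now contains 6, leaving r4c6 = 4.
3 is placed in row 1, so r1c4 = 2.
Cage n's pair has sum 7, leaving r2c4 = 5.
Row 4 now contains 4, which forces r4c3 = 6.
Column 4 already has 5, so r6c4 = 3.
Cage a needs sum 10; hence r1c1 = 5.
Column 4 already has 3, leaving r4c4 = 1.
Cage c needs sum 8, leaving r5c3 = 3.
Cage c needs sum 8, which forces r5c4 = 4.
4 is placed in row 5, leaving r5c5 = 2.
2 is placed in row 5, leaving r5c6 = 1.
3 is placed in row 6, which forces r6c3 = 5.
Column 5 already has 2; hence r6c5 = 4.
Column 6 already has 1, which forces r6c6 = 2.
Cage h has sum 13, so r3c2 = 3.
Column 3 now contains 3, which forces r3c3 = 4.
Cage g needs sum 13; hence r4c2 = 2.
4 is placed in row 5, which forces r5c1 = 6.
Cage g has sum 13, leaving r5c2 = 5.
Column 1 already has 6, so r6c1 = 1.
1 is placed in row 6; hence r6c2 = 6.
The two cells of cage b must have sum 5, which forces r1c2 = 4.
Column 3 already has 4, leaving r1c3 = 1.
1 is placed in column 1; hence r2c1 = 4.
Cage a has sum 10, which forces r2c2 = 1.
Row 3 now contains 3, which forces r3c1 = 2.
2 is placed in row 4, leaving r4c1 = 3.

5 4 1 2 3 6 / 4 1 2 5 6 3 / 2 3 4 6 1 5 / 3 2 6 1 5 4 / 6 5 3 4 2 1 / 1 6 5 3 4 2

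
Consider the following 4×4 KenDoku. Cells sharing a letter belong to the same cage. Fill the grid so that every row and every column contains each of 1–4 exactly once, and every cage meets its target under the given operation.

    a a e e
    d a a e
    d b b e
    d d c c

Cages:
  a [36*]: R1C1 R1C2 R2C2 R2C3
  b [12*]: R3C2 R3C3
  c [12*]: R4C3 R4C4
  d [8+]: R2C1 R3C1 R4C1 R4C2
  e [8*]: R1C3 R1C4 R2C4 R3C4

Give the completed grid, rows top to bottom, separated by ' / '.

3 2 1 4 / 4 3 2 1 / 1 4 3 2 / 2 1 4 3

Cage e needs product 8; hence R1C3 = 1.
The only place for 2 in column 3 is R2C3.
Cage a needs product 36, so R1C1 = 3.
Cage a needs product 36, which forces R1C2 = 2.
Row 1 now contains 2, which forces R1C4 = 4.
The 4 cells of cage a must have product 36, leaving R2C2 = 3.
Column 4 already has 4, so R2C4 = 1.
Column 2 now contains 3, leaving R3C2 = 4.
Row 3 already has 4, leaving R3C3 = 3.
Column 4 now contains 1, so R3C4 = 2.
2 is placed in column 2, so R4C2 = 1.
Column 3 now contains 3, leaving R4C3 = 4.
Column 4 already has 4, which forces R4C4 = 3.
Row 2 now contains 1, leaving R2C1 = 4.
Row 3 now contains 2, so R3C1 = 1.
4 is placed in row 4, leaving R4C1 = 2.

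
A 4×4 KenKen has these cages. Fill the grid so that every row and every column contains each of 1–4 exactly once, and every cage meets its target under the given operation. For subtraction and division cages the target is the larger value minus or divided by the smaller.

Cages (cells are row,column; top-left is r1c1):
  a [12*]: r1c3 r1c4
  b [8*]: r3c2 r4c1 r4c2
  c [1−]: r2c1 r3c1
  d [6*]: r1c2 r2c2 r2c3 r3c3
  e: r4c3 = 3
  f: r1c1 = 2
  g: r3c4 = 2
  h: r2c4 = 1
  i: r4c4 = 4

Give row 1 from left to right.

Cage f is a single given cell, which forces r1c1 = 2.
H is a freebie, which forces r2c4 = 1.
G is a freebie, so r3c4 = 2.
E is a freebie, leaving r4c3 = 3.
I is a freebie, which forces r4c4 = 4.
Cage d needs product 6, which forces r1c2 = 1.
Column 3 now contains 3, which forces r1c3 = 4.
4 is placed in column 4, so r1c4 = 3.
The 4 cells of cage d must have product 6; hence r2c2 = 3.
Column 3 now contains 3, which forces r2c3 = 2.
Cage b has product 8, which forces r3c2 = 4.
Column 3 now contains 3, leaving r3c3 = 1.
Row 4 now contains 4, leaving r4c1 = 1.
The 3 cells of cage b must have product 8, which forces r4c2 = 2.
Row 2 already has 3, which forces r2c1 = 4.
Row 3 already has 4, so r3c1 = 3.
Completed grid: 2 1 4 3 / 4 3 2 1 / 3 4 1 2 / 1 2 3 4.

2 1 4 3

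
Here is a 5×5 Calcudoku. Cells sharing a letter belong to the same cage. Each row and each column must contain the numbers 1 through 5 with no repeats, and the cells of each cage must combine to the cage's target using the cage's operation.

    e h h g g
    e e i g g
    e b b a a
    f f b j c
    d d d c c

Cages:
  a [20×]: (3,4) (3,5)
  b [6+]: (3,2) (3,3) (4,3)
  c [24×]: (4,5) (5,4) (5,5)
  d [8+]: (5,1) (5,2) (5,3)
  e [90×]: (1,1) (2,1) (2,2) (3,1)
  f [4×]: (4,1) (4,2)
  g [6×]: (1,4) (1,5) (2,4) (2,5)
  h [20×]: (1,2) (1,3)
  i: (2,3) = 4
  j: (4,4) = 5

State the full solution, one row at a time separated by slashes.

2 4 5 1 3 / 5 3 4 2 1 / 3 2 1 4 5 / 4 1 3 5 2 / 1 5 2 3 4

Cage e needs product 90, so (2,2) = 3.
Cage i is a single given cell, which forces (2,3) = 4.
J is a freebie; hence (4,4) = 5.
The two cells of cage h must have product 20, which forces (1,2) = 4.
4 is placed in column 3, leaving (1,3) = 5.
Column 4 now contains 5, so (3,4) = 4.
The two cells of cage a must have product 20, so (3,5) = 5.
Column 2 now contains 4, which forces (4,2) = 1.
The 4 cells of cage e must have product 90, so (2,1) = 5.
Column 2 already has 1, leaving (3,2) = 2.
The 3 cells of cage b must have sum 6, leaving (3,3) = 1.
1 is placed in row 4, which forces (4,1) = 4.
The 3 cells of cage b must have sum 6, leaving (4,3) = 3.
Row 4 now contains 3, so (4,5) = 2.
Column 2 already has 2, leaving (5,2) = 5.
1 is placed in column 3; hence (5,3) = 2.
2 is placed in row 5, leaving (5,4) = 3.
Row 5 now contains 3, so (5,5) = 4.
Cage e has product 90, so (1,1) = 2.
3 is placed in column 4, which forces (1,4) = 1.
The 4 cells of cage g must have product 6; hence (1,5) = 3.
Cage g has product 6, leaving (2,4) = 2.
2 is placed in column 5, leaving (2,5) = 1.
2 is placed in row 3, so (3,1) = 3.
2 is placed in row 5, leaving (5,1) = 1.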